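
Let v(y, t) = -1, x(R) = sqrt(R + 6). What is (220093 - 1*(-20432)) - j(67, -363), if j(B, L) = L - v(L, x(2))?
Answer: 240887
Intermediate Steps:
x(R) = sqrt(6 + R)
j(B, L) = 1 + L (j(B, L) = L - 1*(-1) = L + 1 = 1 + L)
(220093 - 1*(-20432)) - j(67, -363) = (220093 - 1*(-20432)) - (1 - 363) = (220093 + 20432) - 1*(-362) = 240525 + 362 = 240887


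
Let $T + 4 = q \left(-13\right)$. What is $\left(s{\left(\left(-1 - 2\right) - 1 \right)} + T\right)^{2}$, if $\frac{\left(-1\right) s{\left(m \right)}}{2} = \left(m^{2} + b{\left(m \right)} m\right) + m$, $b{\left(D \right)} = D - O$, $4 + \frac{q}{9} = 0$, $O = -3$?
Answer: $186624$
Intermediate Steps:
$q = -36$ ($q = -36 + 9 \cdot 0 = -36 + 0 = -36$)
$b{\left(D \right)} = 3 + D$ ($b{\left(D \right)} = D - -3 = D + 3 = 3 + D$)
$T = 464$ ($T = -4 - -468 = -4 + 468 = 464$)
$s{\left(m \right)} = - 2 m - 2 m^{2} - 2 m \left(3 + m\right)$ ($s{\left(m \right)} = - 2 \left(\left(m^{2} + \left(3 + m\right) m\right) + m\right) = - 2 \left(\left(m^{2} + m \left(3 + m\right)\right) + m\right) = - 2 \left(m + m^{2} + m \left(3 + m\right)\right) = - 2 m - 2 m^{2} - 2 m \left(3 + m\right)$)
$\left(s{\left(\left(-1 - 2\right) - 1 \right)} + T\right)^{2} = \left(- 4 \left(\left(-1 - 2\right) - 1\right) \left(2 - 4\right) + 464\right)^{2} = \left(- 4 \left(-3 - 1\right) \left(2 - 4\right) + 464\right)^{2} = \left(\left(-4\right) \left(-4\right) \left(2 - 4\right) + 464\right)^{2} = \left(\left(-4\right) \left(-4\right) \left(-2\right) + 464\right)^{2} = \left(-32 + 464\right)^{2} = 432^{2} = 186624$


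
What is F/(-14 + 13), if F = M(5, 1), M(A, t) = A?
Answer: -5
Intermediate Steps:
F = 5
F/(-14 + 13) = 5/(-14 + 13) = 5/(-1) = -1*5 = -5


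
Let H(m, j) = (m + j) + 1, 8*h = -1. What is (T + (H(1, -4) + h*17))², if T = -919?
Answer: 54538225/64 ≈ 8.5216e+5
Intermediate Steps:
h = -⅛ (h = (⅛)*(-1) = -⅛ ≈ -0.12500)
H(m, j) = 1 + j + m (H(m, j) = (j + m) + 1 = 1 + j + m)
(T + (H(1, -4) + h*17))² = (-919 + ((1 - 4 + 1) - ⅛*17))² = (-919 + (-2 - 17/8))² = (-919 - 33/8)² = (-7385/8)² = 54538225/64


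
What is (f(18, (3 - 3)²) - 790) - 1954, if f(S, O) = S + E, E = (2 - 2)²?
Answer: -2726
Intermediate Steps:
E = 0 (E = 0² = 0)
f(S, O) = S (f(S, O) = S + 0 = S)
(f(18, (3 - 3)²) - 790) - 1954 = (18 - 790) - 1954 = -772 - 1954 = -2726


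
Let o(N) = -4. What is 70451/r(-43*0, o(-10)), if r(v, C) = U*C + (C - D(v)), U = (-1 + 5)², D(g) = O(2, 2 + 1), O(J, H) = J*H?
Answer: -70451/74 ≈ -952.04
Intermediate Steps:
O(J, H) = H*J
D(g) = 6 (D(g) = (2 + 1)*2 = 3*2 = 6)
U = 16 (U = 4² = 16)
r(v, C) = -6 + 17*C (r(v, C) = 16*C + (C - 1*6) = 16*C + (C - 6) = 16*C + (-6 + C) = -6 + 17*C)
70451/r(-43*0, o(-10)) = 70451/(-6 + 17*(-4)) = 70451/(-6 - 68) = 70451/(-74) = 70451*(-1/74) = -70451/74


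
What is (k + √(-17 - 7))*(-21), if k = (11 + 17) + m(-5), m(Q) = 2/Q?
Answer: -2898/5 - 42*I*√6 ≈ -579.6 - 102.88*I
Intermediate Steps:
k = 138/5 (k = (11 + 17) + 2/(-5) = 28 + 2*(-⅕) = 28 - ⅖ = 138/5 ≈ 27.600)
(k + √(-17 - 7))*(-21) = (138/5 + √(-17 - 7))*(-21) = (138/5 + √(-24))*(-21) = (138/5 + 2*I*√6)*(-21) = -2898/5 - 42*I*√6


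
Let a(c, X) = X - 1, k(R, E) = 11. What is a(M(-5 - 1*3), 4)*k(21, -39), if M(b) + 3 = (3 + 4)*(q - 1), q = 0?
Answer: 33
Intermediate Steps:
M(b) = -10 (M(b) = -3 + (3 + 4)*(0 - 1) = -3 + 7*(-1) = -3 - 7 = -10)
a(c, X) = -1 + X
a(M(-5 - 1*3), 4)*k(21, -39) = (-1 + 4)*11 = 3*11 = 33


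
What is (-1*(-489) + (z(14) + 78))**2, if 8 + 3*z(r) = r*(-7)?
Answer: 2544025/9 ≈ 2.8267e+5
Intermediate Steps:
z(r) = -8/3 - 7*r/3 (z(r) = -8/3 + (r*(-7))/3 = -8/3 + (-7*r)/3 = -8/3 - 7*r/3)
(-1*(-489) + (z(14) + 78))**2 = (-1*(-489) + ((-8/3 - 7/3*14) + 78))**2 = (489 + ((-8/3 - 98/3) + 78))**2 = (489 + (-106/3 + 78))**2 = (489 + 128/3)**2 = (1595/3)**2 = 2544025/9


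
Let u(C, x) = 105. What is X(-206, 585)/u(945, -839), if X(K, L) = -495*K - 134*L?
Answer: 1572/7 ≈ 224.57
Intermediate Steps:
X(-206, 585)/u(945, -839) = (-495*(-206) - 134*585)/105 = (101970 - 78390)*(1/105) = 23580*(1/105) = 1572/7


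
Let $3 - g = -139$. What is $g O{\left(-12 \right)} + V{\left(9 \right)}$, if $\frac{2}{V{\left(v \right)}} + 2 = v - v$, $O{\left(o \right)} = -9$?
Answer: $-1279$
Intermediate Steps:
$g = 142$ ($g = 3 - -139 = 3 + 139 = 142$)
$V{\left(v \right)} = -1$ ($V{\left(v \right)} = \frac{2}{-2 + \left(v - v\right)} = \frac{2}{-2 + 0} = \frac{2}{-2} = 2 \left(- \frac{1}{2}\right) = -1$)
$g O{\left(-12 \right)} + V{\left(9 \right)} = 142 \left(-9\right) - 1 = -1278 - 1 = -1279$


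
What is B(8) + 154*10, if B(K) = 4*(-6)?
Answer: 1516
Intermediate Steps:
B(K) = -24
B(8) + 154*10 = -24 + 154*10 = -24 + 1540 = 1516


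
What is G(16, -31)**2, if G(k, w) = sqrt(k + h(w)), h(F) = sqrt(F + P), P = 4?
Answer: 16 + 3*I*sqrt(3) ≈ 16.0 + 5.1962*I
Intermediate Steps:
h(F) = sqrt(4 + F) (h(F) = sqrt(F + 4) = sqrt(4 + F))
G(k, w) = sqrt(k + sqrt(4 + w))
G(16, -31)**2 = (sqrt(16 + sqrt(4 - 31)))**2 = (sqrt(16 + sqrt(-27)))**2 = (sqrt(16 + 3*I*sqrt(3)))**2 = 16 + 3*I*sqrt(3)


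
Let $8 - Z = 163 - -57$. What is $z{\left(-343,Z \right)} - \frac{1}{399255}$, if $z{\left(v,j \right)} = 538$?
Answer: $\frac{214799189}{399255} \approx 538.0$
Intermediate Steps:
$Z = -212$ ($Z = 8 - \left(163 - -57\right) = 8 - \left(163 + 57\right) = 8 - 220 = -212$)
$z{\left(-343,Z \right)} - \frac{1}{399255} = 538 - \frac{1}{399255} = \frac{214799189}{399255}$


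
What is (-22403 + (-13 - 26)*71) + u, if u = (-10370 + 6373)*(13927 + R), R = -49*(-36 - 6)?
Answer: -63917217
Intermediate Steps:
R = 2058 (R = -49*(-42) = 2058)
u = -63892045 (u = (-10370 + 6373)*(13927 + 2058) = -3997*15985 = -63892045)
(-22403 + (-13 - 26)*71) + u = (-22403 + (-13 - 26)*71) - 63892045 = (-22403 - 39*71) - 63892045 = (-22403 - 2769) - 63892045 = -25172 - 63892045 = -63917217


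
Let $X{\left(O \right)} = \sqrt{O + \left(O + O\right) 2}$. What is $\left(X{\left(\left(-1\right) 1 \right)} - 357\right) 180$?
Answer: $-64260 + 180 i \sqrt{5} \approx -64260.0 + 402.49 i$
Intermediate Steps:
$X{\left(O \right)} = \sqrt{5} \sqrt{O}$ ($X{\left(O \right)} = \sqrt{O + 2 O 2} = \sqrt{O + 4 O} = \sqrt{5 O} = \sqrt{5} \sqrt{O}$)
$\left(X{\left(\left(-1\right) 1 \right)} - 357\right) 180 = \left(\sqrt{5} \sqrt{\left(-1\right) 1} - 357\right) 180 = \left(\sqrt{5} \sqrt{-1} - 357\right) 180 = \left(\sqrt{5} i - 357\right) 180 = \left(i \sqrt{5} - 357\right) 180 = \left(-357 + i \sqrt{5}\right) 180 = -64260 + 180 i \sqrt{5}$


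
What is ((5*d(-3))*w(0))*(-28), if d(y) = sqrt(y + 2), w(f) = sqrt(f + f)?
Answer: 0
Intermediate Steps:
w(f) = sqrt(2)*sqrt(f) (w(f) = sqrt(2*f) = sqrt(2)*sqrt(f))
d(y) = sqrt(2 + y)
((5*d(-3))*w(0))*(-28) = ((5*sqrt(2 - 3))*(sqrt(2)*sqrt(0)))*(-28) = ((5*sqrt(-1))*(sqrt(2)*0))*(-28) = ((5*I)*0)*(-28) = 0*(-28) = 0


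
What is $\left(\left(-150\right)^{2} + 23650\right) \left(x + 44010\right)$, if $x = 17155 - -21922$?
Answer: $3834465050$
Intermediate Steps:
$x = 39077$ ($x = 17155 + 21922 = 39077$)
$\left(\left(-150\right)^{2} + 23650\right) \left(x + 44010\right) = \left(\left(-150\right)^{2} + 23650\right) \left(39077 + 44010\right) = \left(22500 + 23650\right) 83087 = 46150 \cdot 83087 = 3834465050$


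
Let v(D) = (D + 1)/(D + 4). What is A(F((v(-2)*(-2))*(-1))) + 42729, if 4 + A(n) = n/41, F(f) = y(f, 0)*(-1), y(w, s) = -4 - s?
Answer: 1751729/41 ≈ 42725.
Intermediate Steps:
v(D) = (1 + D)/(4 + D)
F(f) = 4 (F(f) = (-4 - 1*0)*(-1) = (-4 + 0)*(-1) = -4*(-1) = 4)
A(n) = -4 + n/41
A(F((v(-2)*(-2))*(-1))) + 42729 = (-4 + (1/41)*4) + 42729 = (-4 + 4/41) + 42729 = -160/41 + 42729 = 1751729/41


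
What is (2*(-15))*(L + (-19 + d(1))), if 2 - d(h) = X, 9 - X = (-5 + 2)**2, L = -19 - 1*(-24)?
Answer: 360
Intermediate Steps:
L = 5 (L = -19 + 24 = 5)
X = 0 (X = 9 - (-5 + 2)**2 = 9 - 1*(-3)**2 = 9 - 1*9 = 9 - 9 = 0)
d(h) = 2 (d(h) = 2 - 1*0 = 2 + 0 = 2)
(2*(-15))*(L + (-19 + d(1))) = (2*(-15))*(5 + (-19 + 2)) = -30*(5 - 17) = -30*(-12) = 360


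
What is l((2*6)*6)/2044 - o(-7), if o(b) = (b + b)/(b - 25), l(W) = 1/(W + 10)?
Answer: -146655/335216 ≈ -0.43749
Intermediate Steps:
l(W) = 1/(10 + W)
o(b) = 2*b/(-25 + b) (o(b) = (2*b)/(-25 + b) = 2*b/(-25 + b))
l((2*6)*6)/2044 - o(-7) = 1/((10 + (2*6)*6)*2044) - 2*(-7)/(-25 - 7) = (1/2044)/(10 + 12*6) - 2*(-7)/(-32) = (1/2044)/(10 + 72) - 2*(-7)*(-1)/32 = (1/2044)/82 - 1*7/16 = (1/82)*(1/2044) - 7/16 = 1/167608 - 7/16 = -146655/335216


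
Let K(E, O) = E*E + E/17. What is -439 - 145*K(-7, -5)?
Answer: -127233/17 ≈ -7484.3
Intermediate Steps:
K(E, O) = E**2 + E/17 (K(E, O) = E**2 + E*(1/17) = E**2 + E/17)
-439 - 145*K(-7, -5) = -439 - (-1015)*(1/17 - 7) = -439 - (-1015)*(-118)/17 = -439 - 145*826/17 = -439 - 119770/17 = -127233/17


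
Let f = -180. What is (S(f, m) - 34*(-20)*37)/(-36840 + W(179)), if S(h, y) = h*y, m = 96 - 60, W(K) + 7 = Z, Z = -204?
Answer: -18680/37051 ≈ -0.50417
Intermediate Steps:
W(K) = -211 (W(K) = -7 - 204 = -211)
m = 36
(S(f, m) - 34*(-20)*37)/(-36840 + W(179)) = (-180*36 - 34*(-20)*37)/(-36840 - 211) = (-6480 + 680*37)/(-37051) = (-6480 + 25160)*(-1/37051) = 18680*(-1/37051) = -18680/37051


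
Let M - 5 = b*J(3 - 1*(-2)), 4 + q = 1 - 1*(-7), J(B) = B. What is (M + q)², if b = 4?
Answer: 841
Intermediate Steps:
q = 4 (q = -4 + (1 - 1*(-7)) = -4 + (1 + 7) = -4 + 8 = 4)
M = 25 (M = 5 + 4*(3 - 1*(-2)) = 5 + 4*(3 + 2) = 5 + 4*5 = 5 + 20 = 25)
(M + q)² = (25 + 4)² = 29² = 841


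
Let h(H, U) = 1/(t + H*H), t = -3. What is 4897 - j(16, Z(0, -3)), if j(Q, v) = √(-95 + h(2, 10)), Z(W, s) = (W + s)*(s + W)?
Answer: 4897 - I*√94 ≈ 4897.0 - 9.6954*I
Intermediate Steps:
Z(W, s) = (W + s)² (Z(W, s) = (W + s)*(W + s) = (W + s)²)
h(H, U) = 1/(-3 + H²) (h(H, U) = 1/(-3 + H*H) = 1/(-3 + H²))
j(Q, v) = I*√94 (j(Q, v) = √(-95 + 1/(-3 + 2²)) = √(-95 + 1/(-3 + 4)) = √(-95 + 1/1) = √(-95 + 1) = √(-94) = I*√94)
4897 - j(16, Z(0, -3)) = 4897 - I*√94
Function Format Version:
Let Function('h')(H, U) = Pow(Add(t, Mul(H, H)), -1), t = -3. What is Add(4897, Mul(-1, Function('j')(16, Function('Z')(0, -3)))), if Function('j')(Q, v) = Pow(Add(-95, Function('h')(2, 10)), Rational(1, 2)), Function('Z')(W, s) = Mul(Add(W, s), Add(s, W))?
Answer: Add(4897, Mul(-1, I, Pow(94, Rational(1, 2)))) ≈ Add(4897.0, Mul(-9.6954, I))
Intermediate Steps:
Function('Z')(W, s) = Pow(Add(W, s), 2) (Function('Z')(W, s) = Mul(Add(W, s), Add(W, s)) = Pow(Add(W, s), 2))
Function('h')(H, U) = Pow(Add(-3, Pow(H, 2)), -1) (Function('h')(H, U) = Pow(Add(-3, Mul(H, H)), -1) = Pow(Add(-3, Pow(H, 2)), -1))
Function('j')(Q, v) = Mul(I, Pow(94, Rational(1, 2))) (Function('j')(Q, v) = Pow(Add(-95, Pow(Add(-3, Pow(2, 2)), -1)), Rational(1, 2)) = Pow(Add(-95, Pow(Add(-3, 4), -1)), Rational(1, 2)) = Pow(Add(-95, Pow(1, -1)), Rational(1, 2)) = Pow(Add(-95, 1), Rational(1, 2)) = Pow(-94, Rational(1, 2)) = Mul(I, Pow(94, Rational(1, 2))))
Add(4897, Mul(-1, Function('j')(16, Function('Z')(0, -3)))) = Add(4897, Mul(-1, Mul(I, Pow(94, Rational(1, 2))))) = Add(4897, Mul(-1, I, Pow(94, Rational(1, 2))))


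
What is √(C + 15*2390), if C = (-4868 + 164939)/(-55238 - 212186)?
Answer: √160236956358906/66856 ≈ 189.34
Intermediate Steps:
C = -160071/267424 (C = 160071/(-267424) = 160071*(-1/267424) = -160071/267424 ≈ -0.59857)
√(C + 15*2390) = √(-160071/267424 + 15*2390) = √(-160071/267424 + 35850) = √(9586990329/267424) = √160236956358906/66856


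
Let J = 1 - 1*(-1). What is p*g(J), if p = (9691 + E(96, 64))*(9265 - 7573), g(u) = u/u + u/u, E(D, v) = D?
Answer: 33119208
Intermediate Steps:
J = 2 (J = 1 + 1 = 2)
g(u) = 2 (g(u) = 1 + 1 = 2)
p = 16559604 (p = (9691 + 96)*(9265 - 7573) = 9787*1692 = 16559604)
p*g(J) = 16559604*2 = 33119208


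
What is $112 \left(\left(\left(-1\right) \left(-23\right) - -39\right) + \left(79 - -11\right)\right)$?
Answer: $17024$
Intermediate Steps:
$112 \left(\left(\left(-1\right) \left(-23\right) - -39\right) + \left(79 - -11\right)\right) = 112 \left(\left(23 + 39\right) + \left(79 + 11\right)\right) = 112 \left(62 + 90\right) = 112 \cdot 152 = 17024$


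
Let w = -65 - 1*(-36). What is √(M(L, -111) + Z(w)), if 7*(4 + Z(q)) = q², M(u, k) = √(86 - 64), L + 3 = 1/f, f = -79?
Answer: √(5691 + 49*√22)/7 ≈ 10.992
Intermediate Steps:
w = -29 (w = -65 + 36 = -29)
L = -238/79 (L = -3 + 1/(-79) = -3 - 1/79 = -238/79 ≈ -3.0127)
M(u, k) = √22
Z(q) = -4 + q²/7
√(M(L, -111) + Z(w)) = √(√22 + (-4 + (⅐)*(-29)²)) = √(√22 + (-4 + (⅐)*841)) = √(√22 + (-4 + 841/7)) = √(√22 + 813/7) = √(813/7 + √22)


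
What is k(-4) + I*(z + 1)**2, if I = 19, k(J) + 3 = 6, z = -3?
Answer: 79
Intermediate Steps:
k(J) = 3 (k(J) = -3 + 6 = 3)
k(-4) + I*(z + 1)**2 = 3 + 19*(-3 + 1)**2 = 3 + 19*(-2)**2 = 3 + 19*4 = 3 + 76 = 79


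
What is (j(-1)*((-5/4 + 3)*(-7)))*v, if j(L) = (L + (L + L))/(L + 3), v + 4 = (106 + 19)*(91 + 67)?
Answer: 1451331/4 ≈ 3.6283e+5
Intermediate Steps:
v = 19746 (v = -4 + (106 + 19)*(91 + 67) = -4 + 125*158 = -4 + 19750 = 19746)
j(L) = 3*L/(3 + L) (j(L) = (L + 2*L)/(3 + L) = (3*L)/(3 + L) = 3*L/(3 + L))
(j(-1)*((-5/4 + 3)*(-7)))*v = ((3*(-1)/(3 - 1))*((-5/4 + 3)*(-7)))*19746 = ((3*(-1)/2)*((-5*1/4 + 3)*(-7)))*19746 = ((3*(-1)*(1/2))*((-5/4 + 3)*(-7)))*19746 = -21*(-7)/8*19746 = -3/2*(-49/4)*19746 = (147/8)*19746 = 1451331/4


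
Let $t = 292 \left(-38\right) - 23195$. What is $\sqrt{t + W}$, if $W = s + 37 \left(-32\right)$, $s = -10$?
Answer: $i \sqrt{35485} \approx 188.37 i$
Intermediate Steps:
$t = -34291$ ($t = -11096 - 23195 = -34291$)
$W = -1194$ ($W = -10 + 37 \left(-32\right) = -10 - 1184 = -1194$)
$\sqrt{t + W} = \sqrt{-34291 - 1194} = \sqrt{-35485} = i \sqrt{35485}$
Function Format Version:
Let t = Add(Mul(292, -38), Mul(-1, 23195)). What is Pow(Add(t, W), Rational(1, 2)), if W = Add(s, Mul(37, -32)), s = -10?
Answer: Mul(I, Pow(35485, Rational(1, 2))) ≈ Mul(188.37, I)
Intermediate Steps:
t = -34291 (t = Add(-11096, -23195) = -34291)
W = -1194 (W = Add(-10, Mul(37, -32)) = Add(-10, -1184) = -1194)
Pow(Add(t, W), Rational(1, 2)) = Pow(Add(-34291, -1194), Rational(1, 2)) = Pow(-35485, Rational(1, 2)) = Mul(I, Pow(35485, Rational(1, 2)))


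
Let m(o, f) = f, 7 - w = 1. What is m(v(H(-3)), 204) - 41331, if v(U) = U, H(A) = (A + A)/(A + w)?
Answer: -41127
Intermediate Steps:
w = 6 (w = 7 - 1*1 = 7 - 1 = 6)
H(A) = 2*A/(6 + A) (H(A) = (A + A)/(A + 6) = (2*A)/(6 + A) = 2*A/(6 + A))
m(v(H(-3)), 204) - 41331 = 204 - 41331 = -41127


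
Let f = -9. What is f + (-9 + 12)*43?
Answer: 120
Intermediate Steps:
f + (-9 + 12)*43 = -9 + (-9 + 12)*43 = -9 + 3*43 = -9 + 129 = 120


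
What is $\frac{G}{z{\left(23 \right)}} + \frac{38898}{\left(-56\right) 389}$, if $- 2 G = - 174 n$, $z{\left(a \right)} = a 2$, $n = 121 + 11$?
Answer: $\frac{62094537}{250516} \approx 247.87$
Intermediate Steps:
$n = 132$
$z{\left(a \right)} = 2 a$
$G = 11484$ ($G = - \frac{\left(-174\right) 132}{2} = \left(- \frac{1}{2}\right) \left(-22968\right) = 11484$)
$\frac{G}{z{\left(23 \right)}} + \frac{38898}{\left(-56\right) 389} = \frac{11484}{2 \cdot 23} + \frac{38898}{\left(-56\right) 389} = \frac{11484}{46} + \frac{38898}{-21784} = 11484 \cdot \frac{1}{46} + 38898 \left(- \frac{1}{21784}\right) = \frac{5742}{23} - \frac{19449}{10892} = \frac{62094537}{250516}$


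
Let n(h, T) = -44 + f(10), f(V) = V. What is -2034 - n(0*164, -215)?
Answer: -2000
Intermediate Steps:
n(h, T) = -34 (n(h, T) = -44 + 10 = -34)
-2034 - n(0*164, -215) = -2034 - 1*(-34) = -2034 + 34 = -2000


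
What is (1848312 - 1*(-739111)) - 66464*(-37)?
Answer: 5046591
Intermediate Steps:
(1848312 - 1*(-739111)) - 66464*(-37) = (1848312 + 739111) + 2459168 = 2587423 + 2459168 = 5046591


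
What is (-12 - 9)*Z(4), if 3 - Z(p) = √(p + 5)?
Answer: 0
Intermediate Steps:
Z(p) = 3 - √(5 + p) (Z(p) = 3 - √(p + 5) = 3 - √(5 + p))
(-12 - 9)*Z(4) = (-12 - 9)*(3 - √(5 + 4)) = -21*(3 - √9) = -21*(3 - 1*3) = -21*(3 - 3) = -21*0 = 0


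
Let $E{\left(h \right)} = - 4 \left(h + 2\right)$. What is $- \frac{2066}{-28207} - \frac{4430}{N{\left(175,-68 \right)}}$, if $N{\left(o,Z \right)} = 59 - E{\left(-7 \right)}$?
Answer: $- \frac{124876436}{1100073} \approx -113.52$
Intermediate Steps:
$E{\left(h \right)} = -8 - 4 h$ ($E{\left(h \right)} = - 4 \left(2 + h\right) = -8 - 4 h$)
$N{\left(o,Z \right)} = 39$ ($N{\left(o,Z \right)} = 59 - \left(-8 - -28\right) = 59 - \left(-8 + 28\right) = 59 - 20 = 39$)
$- \frac{2066}{-28207} - \frac{4430}{N{\left(175,-68 \right)}} = - \frac{2066}{-28207} - \frac{4430}{39} = \left(-2066\right) \left(- \frac{1}{28207}\right) - \frac{4430}{39} = \frac{2066}{28207} - \frac{4430}{39} = - \frac{124876436}{1100073}$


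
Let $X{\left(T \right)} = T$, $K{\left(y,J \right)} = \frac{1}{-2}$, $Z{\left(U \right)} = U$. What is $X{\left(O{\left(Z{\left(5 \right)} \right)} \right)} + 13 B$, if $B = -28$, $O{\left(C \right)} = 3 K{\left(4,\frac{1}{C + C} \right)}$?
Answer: $- \frac{731}{2} \approx -365.5$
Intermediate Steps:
$K{\left(y,J \right)} = - \frac{1}{2}$
$O{\left(C \right)} = - \frac{3}{2}$ ($O{\left(C \right)} = 3 \left(- \frac{1}{2}\right) = - \frac{3}{2}$)
$X{\left(O{\left(Z{\left(5 \right)} \right)} \right)} + 13 B = - \frac{3}{2} + 13 \left(-28\right) = - \frac{3}{2} - 364 = - \frac{731}{2}$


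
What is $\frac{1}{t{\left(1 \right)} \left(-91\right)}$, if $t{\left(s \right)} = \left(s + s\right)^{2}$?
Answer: $- \frac{1}{364} \approx -0.0027473$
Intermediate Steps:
$t{\left(s \right)} = 4 s^{2}$ ($t{\left(s \right)} = \left(2 s\right)^{2} = 4 s^{2}$)
$\frac{1}{t{\left(1 \right)} \left(-91\right)} = \frac{1}{4 \cdot 1^{2} \left(-91\right)} = \frac{1}{4 \cdot 1 \left(-91\right)} = \frac{1}{4 \left(-91\right)} = \frac{1}{-364} = - \frac{1}{364}$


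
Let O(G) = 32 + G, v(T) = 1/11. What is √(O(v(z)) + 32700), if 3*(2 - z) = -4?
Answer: √3960583/11 ≈ 180.92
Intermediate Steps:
z = 10/3 (z = 2 - ⅓*(-4) = 2 + 4/3 = 10/3 ≈ 3.3333)
v(T) = 1/11
√(O(v(z)) + 32700) = √((32 + 1/11) + 32700) = √(353/11 + 32700) = √(360053/11) = √3960583/11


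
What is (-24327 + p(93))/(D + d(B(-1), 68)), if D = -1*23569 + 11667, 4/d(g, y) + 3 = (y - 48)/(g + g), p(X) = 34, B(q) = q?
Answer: 315809/154730 ≈ 2.0410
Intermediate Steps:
d(g, y) = 4/(-3 + (-48 + y)/(2*g)) (d(g, y) = 4/(-3 + (y - 48)/(g + g)) = 4/(-3 + (-48 + y)/((2*g))) = 4/(-3 + (-48 + y)*(1/(2*g))) = 4/(-3 + (-48 + y)/(2*g)))
D = -11902 (D = -23569 + 11667 = -11902)
(-24327 + p(93))/(D + d(B(-1), 68)) = (-24327 + 34)/(-11902 + 8*(-1)/(-48 + 68 - 6*(-1))) = -24293/(-11902 + 8*(-1)/(-48 + 68 + 6)) = -24293/(-11902 + 8*(-1)/26) = -24293/(-11902 + 8*(-1)*(1/26)) = -24293/(-11902 - 4/13) = -24293/(-154730/13) = -24293*(-13/154730) = 315809/154730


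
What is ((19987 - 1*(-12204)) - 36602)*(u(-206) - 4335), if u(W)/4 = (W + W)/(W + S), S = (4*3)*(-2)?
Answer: 2195359111/115 ≈ 1.9090e+7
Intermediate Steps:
S = -24 (S = 12*(-2) = -24)
u(W) = 8*W/(-24 + W) (u(W) = 4*((W + W)/(W - 24)) = 4*((2*W)/(-24 + W)) = 4*(2*W/(-24 + W)) = 8*W/(-24 + W))
((19987 - 1*(-12204)) - 36602)*(u(-206) - 4335) = ((19987 - 1*(-12204)) - 36602)*(8*(-206)/(-24 - 206) - 4335) = ((19987 + 12204) - 36602)*(8*(-206)/(-230) - 4335) = (32191 - 36602)*(8*(-206)*(-1/230) - 4335) = -4411*(824/115 - 4335) = -4411*(-497701/115) = 2195359111/115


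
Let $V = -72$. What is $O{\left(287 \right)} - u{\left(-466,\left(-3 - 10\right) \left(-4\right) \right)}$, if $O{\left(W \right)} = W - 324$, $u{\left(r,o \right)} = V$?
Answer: $35$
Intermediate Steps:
$u{\left(r,o \right)} = -72$
$O{\left(W \right)} = -324 + W$ ($O{\left(W \right)} = W - 324 = -324 + W$)
$O{\left(287 \right)} - u{\left(-466,\left(-3 - 10\right) \left(-4\right) \right)} = \left(-324 + 287\right) - -72 = -37 + 72 = 35$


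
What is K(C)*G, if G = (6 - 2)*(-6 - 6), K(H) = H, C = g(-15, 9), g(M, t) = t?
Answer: -432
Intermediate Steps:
C = 9
G = -48 (G = 4*(-12) = -48)
K(C)*G = 9*(-48) = -432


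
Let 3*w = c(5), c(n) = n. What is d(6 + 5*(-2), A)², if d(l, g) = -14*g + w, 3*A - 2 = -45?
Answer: 368449/9 ≈ 40939.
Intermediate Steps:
w = 5/3 (w = (⅓)*5 = 5/3 ≈ 1.6667)
A = -43/3 (A = ⅔ + (⅓)*(-45) = ⅔ - 15 = -43/3 ≈ -14.333)
d(l, g) = 5/3 - 14*g (d(l, g) = -14*g + 5/3 = 5/3 - 14*g)
d(6 + 5*(-2), A)² = (5/3 - 14*(-43/3))² = (5/3 + 602/3)² = (607/3)² = 368449/9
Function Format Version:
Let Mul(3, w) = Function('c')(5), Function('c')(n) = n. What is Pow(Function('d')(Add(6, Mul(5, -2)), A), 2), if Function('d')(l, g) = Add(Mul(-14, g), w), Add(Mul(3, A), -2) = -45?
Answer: Rational(368449, 9) ≈ 40939.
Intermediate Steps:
w = Rational(5, 3) (w = Mul(Rational(1, 3), 5) = Rational(5, 3) ≈ 1.6667)
A = Rational(-43, 3) (A = Add(Rational(2, 3), Mul(Rational(1, 3), -45)) = Add(Rational(2, 3), -15) = Rational(-43, 3) ≈ -14.333)
Function('d')(l, g) = Add(Rational(5, 3), Mul(-14, g)) (Function('d')(l, g) = Add(Mul(-14, g), Rational(5, 3)) = Add(Rational(5, 3), Mul(-14, g)))
Pow(Function('d')(Add(6, Mul(5, -2)), A), 2) = Pow(Add(Rational(5, 3), Mul(-14, Rational(-43, 3))), 2) = Pow(Add(Rational(5, 3), Rational(602, 3)), 2) = Pow(Rational(607, 3), 2) = Rational(368449, 9)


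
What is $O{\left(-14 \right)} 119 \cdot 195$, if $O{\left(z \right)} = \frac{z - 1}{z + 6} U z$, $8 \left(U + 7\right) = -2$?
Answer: $\frac{70659225}{16} \approx 4.4162 \cdot 10^{6}$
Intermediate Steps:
$U = - \frac{29}{4}$ ($U = -7 + \frac{1}{8} \left(-2\right) = -7 - \frac{1}{4} = - \frac{29}{4} \approx -7.25$)
$O{\left(z \right)} = - \frac{29 z \left(-1 + z\right)}{4 \left(6 + z\right)}$ ($O{\left(z \right)} = \frac{z - 1}{z + 6} \left(- \frac{29}{4}\right) z = \frac{-1 + z}{6 + z} \left(- \frac{29}{4}\right) z = - \frac{29 \left(-1 + z\right)}{4 \left(6 + z\right)} z = - \frac{29 z \left(-1 + z\right)}{4 \left(6 + z\right)}$)
$O{\left(-14 \right)} 119 \cdot 195 = \frac{29}{4} \left(-14\right) \frac{1}{6 - 14} \left(1 - -14\right) 119 \cdot 195 = \frac{29}{4} \left(-14\right) \frac{1}{-8} \left(1 + 14\right) 119 \cdot 195 = \frac{29}{4} \left(-14\right) \left(- \frac{1}{8}\right) 15 \cdot 119 \cdot 195 = \frac{3045}{16} \cdot 119 \cdot 195 = \frac{362355}{16} \cdot 195 = \frac{70659225}{16}$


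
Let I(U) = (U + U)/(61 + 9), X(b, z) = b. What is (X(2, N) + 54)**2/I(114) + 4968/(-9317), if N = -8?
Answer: 511033784/531069 ≈ 962.27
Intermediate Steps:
I(U) = U/35 (I(U) = (2*U)/70 = (2*U)*(1/70) = U/35)
(X(2, N) + 54)**2/I(114) + 4968/(-9317) = (2 + 54)**2/(((1/35)*114)) + 4968/(-9317) = 56**2/(114/35) + 4968*(-1/9317) = 3136*(35/114) - 4968/9317 = 54880/57 - 4968/9317 = 511033784/531069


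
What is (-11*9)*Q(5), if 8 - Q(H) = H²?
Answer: 1683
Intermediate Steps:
Q(H) = 8 - H²
(-11*9)*Q(5) = (-11*9)*(8 - 1*5²) = -99*(8 - 1*25) = -99*(8 - 25) = -99*(-17) = 1683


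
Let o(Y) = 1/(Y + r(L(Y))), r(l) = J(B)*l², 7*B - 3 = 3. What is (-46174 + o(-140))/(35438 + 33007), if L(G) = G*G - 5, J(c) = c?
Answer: -35458294697191/52560813023550 ≈ -0.67461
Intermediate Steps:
B = 6/7 (B = 3/7 + (⅐)*3 = 3/7 + 3/7 = 6/7 ≈ 0.85714)
L(G) = -5 + G² (L(G) = G² - 5 = -5 + G²)
r(l) = 6*l²/7
o(Y) = 1/(Y + 6*(-5 + Y²)²/7)
(-46174 + o(-140))/(35438 + 33007) = (-46174 + 7/(6*(-5 + (-140)²)² + 7*(-140)))/(35438 + 33007) = (-46174 + 7/(6*(-5 + 19600)² - 980))/68445 = (-46174 + 7/(6*19595² - 980))*(1/68445) = (-46174 + 7/(6*383964025 - 980))*(1/68445) = (-46174 + 7/(2303784150 - 980))*(1/68445) = (-46174 + 7/2303783170)*(1/68445) = -106374884091573/2303783170*1/68445 = -35458294697191/52560813023550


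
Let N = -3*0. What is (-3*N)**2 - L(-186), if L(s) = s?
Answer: 186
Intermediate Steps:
N = 0
(-3*N)**2 - L(-186) = (-3*0)**2 - 1*(-186) = 0**2 + 186 = 0 + 186 = 186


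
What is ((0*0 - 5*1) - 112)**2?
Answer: 13689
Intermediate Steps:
((0*0 - 5*1) - 112)**2 = ((0 - 5) - 112)**2 = (-5 - 112)**2 = (-117)**2 = 13689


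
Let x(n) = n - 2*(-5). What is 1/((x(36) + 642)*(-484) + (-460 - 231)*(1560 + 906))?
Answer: -1/2036998 ≈ -4.9092e-7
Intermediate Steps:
x(n) = 10 + n (x(n) = n + 10 = 10 + n)
1/((x(36) + 642)*(-484) + (-460 - 231)*(1560 + 906)) = 1/(((10 + 36) + 642)*(-484) + (-460 - 231)*(1560 + 906)) = 1/((46 + 642)*(-484) - 691*2466) = 1/(688*(-484) - 1704006) = 1/(-332992 - 1704006) = 1/(-2036998) = -1/2036998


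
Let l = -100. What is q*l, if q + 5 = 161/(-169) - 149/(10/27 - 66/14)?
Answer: -393328300/138749 ≈ -2834.8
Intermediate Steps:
q = 3933283/138749 (q = -5 + (161/(-169) - 149/(10/27 - 66/14)) = -5 + (161*(-1/169) - 149/(10*(1/27) - 66*1/14)) = -5 + (-161/169 - 149/(10/27 - 33/7)) = -5 + (-161/169 - 149/(-821/189)) = -5 + (-161/169 - 149*(-189/821)) = -5 + (-161/169 + 28161/821) = -5 + 4627028/138749 = 3933283/138749 ≈ 28.348)
q*l = (3933283/138749)*(-100) = -393328300/138749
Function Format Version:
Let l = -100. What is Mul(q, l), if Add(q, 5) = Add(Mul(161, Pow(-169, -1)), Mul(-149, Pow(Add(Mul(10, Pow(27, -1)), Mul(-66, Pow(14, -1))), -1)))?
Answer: Rational(-393328300, 138749) ≈ -2834.8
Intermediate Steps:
q = Rational(3933283, 138749) (q = Add(-5, Add(Mul(161, Pow(-169, -1)), Mul(-149, Pow(Add(Mul(10, Pow(27, -1)), Mul(-66, Pow(14, -1))), -1)))) = Add(-5, Add(Mul(161, Rational(-1, 169)), Mul(-149, Pow(Add(Mul(10, Rational(1, 27)), Mul(-66, Rational(1, 14))), -1)))) = Add(-5, Add(Rational(-161, 169), Mul(-149, Pow(Add(Rational(10, 27), Rational(-33, 7)), -1)))) = Add(-5, Add(Rational(-161, 169), Mul(-149, Pow(Rational(-821, 189), -1)))) = Add(-5, Add(Rational(-161, 169), Mul(-149, Rational(-189, 821)))) = Add(-5, Add(Rational(-161, 169), Rational(28161, 821))) = Add(-5, Rational(4627028, 138749)) = Rational(3933283, 138749) ≈ 28.348)
Mul(q, l) = Mul(Rational(3933283, 138749), -100) = Rational(-393328300, 138749)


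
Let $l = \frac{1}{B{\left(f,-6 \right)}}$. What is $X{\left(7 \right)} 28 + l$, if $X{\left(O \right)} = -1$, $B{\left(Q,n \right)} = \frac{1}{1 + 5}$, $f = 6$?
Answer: $-22$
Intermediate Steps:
$B{\left(Q,n \right)} = \frac{1}{6}$
$l = 6$ ($l = \frac{1}{\frac{1}{6}} = 6$)
$X{\left(7 \right)} 28 + l = \left(-1\right) 28 + 6 = -28 + 6 = -22$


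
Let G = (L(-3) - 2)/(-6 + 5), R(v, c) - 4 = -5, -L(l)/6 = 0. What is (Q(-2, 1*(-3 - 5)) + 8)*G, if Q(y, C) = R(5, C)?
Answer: 14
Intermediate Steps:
L(l) = 0 (L(l) = -6*0 = 0)
R(v, c) = -1 (R(v, c) = 4 - 5 = -1)
Q(y, C) = -1
G = 2 (G = (0 - 2)/(-6 + 5) = -2/(-1) = -2*(-1) = 2)
(Q(-2, 1*(-3 - 5)) + 8)*G = (-1 + 8)*2 = 7*2 = 14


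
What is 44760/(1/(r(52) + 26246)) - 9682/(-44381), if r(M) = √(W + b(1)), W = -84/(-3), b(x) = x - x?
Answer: 52137509985442/44381 + 89520*√7 ≈ 1.1750e+9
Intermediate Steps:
b(x) = 0
W = 28 (W = -84*(-⅓) = 28)
r(M) = 2*√7 (r(M) = √(28 + 0) = √28 = 2*√7)
44760/(1/(r(52) + 26246)) - 9682/(-44381) = 44760/(1/(2*√7 + 26246)) - 9682/(-44381) = 44760/(1/(26246 + 2*√7)) - 9682*(-1/44381) = 44760*(26246 + 2*√7) + 9682/44381 = (1174770960 + 89520*√7) + 9682/44381 = 52137509985442/44381 + 89520*√7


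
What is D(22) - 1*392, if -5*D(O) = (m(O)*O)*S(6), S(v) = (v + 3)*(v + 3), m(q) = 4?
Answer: -9088/5 ≈ -1817.6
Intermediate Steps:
S(v) = (3 + v)² (S(v) = (3 + v)*(3 + v) = (3 + v)²)
D(O) = -324*O/5 (D(O) = -4*O*(3 + 6)²/5 = -4*O*9²/5 = -4*O*81/5 = -324*O/5)
D(22) - 1*392 = -324/5*22 - 1*392 = -7128/5 - 392 = -9088/5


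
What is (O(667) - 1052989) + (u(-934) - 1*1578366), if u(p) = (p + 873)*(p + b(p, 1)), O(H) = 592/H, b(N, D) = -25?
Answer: -1716094360/667 ≈ -2.5729e+6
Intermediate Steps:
u(p) = (-25 + p)*(873 + p) (u(p) = (p + 873)*(p - 25) = (873 + p)*(-25 + p) = (-25 + p)*(873 + p))
(O(667) - 1052989) + (u(-934) - 1*1578366) = (592/667 - 1052989) + ((-21825 + (-934)² + 848*(-934)) - 1*1578366) = (592*(1/667) - 1052989) + ((-21825 + 872356 - 792032) - 1578366) = (592/667 - 1052989) + (58499 - 1578366) = -702343071/667 - 1519867 = -1716094360/667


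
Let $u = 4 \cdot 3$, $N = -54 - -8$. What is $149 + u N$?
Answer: $-403$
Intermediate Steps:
$N = -46$ ($N = -54 + 8 = -46$)
$u = 12$
$149 + u N = 149 + 12 \left(-46\right) = 149 - 552 = -403$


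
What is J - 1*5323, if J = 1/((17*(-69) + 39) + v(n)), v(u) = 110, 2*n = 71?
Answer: -5450753/1024 ≈ -5323.0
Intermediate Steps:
n = 71/2 (n = (½)*71 = 71/2 ≈ 35.500)
J = -1/1024 (J = 1/((17*(-69) + 39) + 110) = 1/((-1173 + 39) + 110) = 1/(-1134 + 110) = 1/(-1024) = -1/1024 ≈ -0.00097656)
J - 1*5323 = -1/1024 - 1*5323 = -1/1024 - 5323 = -5450753/1024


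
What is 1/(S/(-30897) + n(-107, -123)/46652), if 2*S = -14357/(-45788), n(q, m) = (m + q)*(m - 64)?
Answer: 32999568286536/30423210587489 ≈ 1.0847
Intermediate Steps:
n(q, m) = (-64 + m)*(m + q) (n(q, m) = (m + q)*(-64 + m) = (-64 + m)*(m + q))
S = 14357/91576 (S = (-14357/(-45788))/2 = (-14357*(-1/45788))/2 = (½)*(14357/45788) = 14357/91576 ≈ 0.15678)
1/(S/(-30897) + n(-107, -123)/46652) = 1/((14357/91576)/(-30897) + ((-123)² - 64*(-123) - 64*(-107) - 123*(-107))/46652) = 1/((14357/91576)*(-1/30897) + (15129 + 7872 + 6848 + 13161)*(1/46652)) = 1/(-14357/2829423672 + 43010*(1/46652)) = 1/(-14357/2829423672 + 21505/23326) = 1/(30423210587489/32999568286536) = 32999568286536/30423210587489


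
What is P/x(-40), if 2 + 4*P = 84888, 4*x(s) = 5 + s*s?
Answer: 84886/1605 ≈ 52.888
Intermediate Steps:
x(s) = 5/4 + s**2/4 (x(s) = (5 + s*s)/4 = (5 + s**2)/4 = 5/4 + s**2/4)
P = 42443/2 (P = -1/2 + (1/4)*84888 = -1/2 + 21222 = 42443/2 ≈ 21222.)
P/x(-40) = 42443/(2*(5/4 + (1/4)*(-40)**2)) = 42443/(2*(5/4 + (1/4)*1600)) = 42443/(2*(5/4 + 400)) = 42443/(2*(1605/4)) = (42443/2)*(4/1605) = 84886/1605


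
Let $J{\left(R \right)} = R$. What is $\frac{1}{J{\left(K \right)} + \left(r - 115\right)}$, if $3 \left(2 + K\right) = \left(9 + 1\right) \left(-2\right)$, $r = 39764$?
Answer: $\frac{3}{118921} \approx 2.5227 \cdot 10^{-5}$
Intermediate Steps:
$K = - \frac{26}{3}$ ($K = -2 + \frac{\left(9 + 1\right) \left(-2\right)}{3} = -2 + \frac{10 \left(-2\right)}{3} = -2 + \frac{1}{3} \left(-20\right) = -2 - \frac{20}{3} = - \frac{26}{3} \approx -8.6667$)
$\frac{1}{J{\left(K \right)} + \left(r - 115\right)} = \frac{1}{- \frac{26}{3} + \left(39764 - 115\right)} = \frac{1}{- \frac{26}{3} + 39649} = \frac{1}{\frac{118921}{3}} = \frac{3}{118921}$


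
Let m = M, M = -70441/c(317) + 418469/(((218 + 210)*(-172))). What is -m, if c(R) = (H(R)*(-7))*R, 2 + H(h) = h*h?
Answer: 13329329327943/2344991964464 ≈ 5.6842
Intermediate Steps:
H(h) = -2 + h² (H(h) = -2 + h*h = -2 + h²)
c(R) = R*(14 - 7*R²) (c(R) = ((-2 + R²)*(-7))*R = (14 - 7*R²)*R = R*(14 - 7*R²))
M = -13329329327943/2344991964464 (M = -70441*1/(2219*(2 - 1*317²)) + 418469/(((218 + 210)*(-172))) = -70441*1/(2219*(2 - 1*100489)) + 418469/((428*(-172))) = -70441*1/(2219*(2 - 100489)) + 418469/(-73616) = -70441/(7*317*(-100487)) + 418469*(-1/73616) = -70441/(-222980653) - 418469/73616 = -70441*(-1/222980653) - 418469/73616 = 10063/31854379 - 418469/73616 = -13329329327943/2344991964464 ≈ -5.6842)
m = -13329329327943/2344991964464 ≈ -5.6842
-m = -1*(-13329329327943/2344991964464) = 13329329327943/2344991964464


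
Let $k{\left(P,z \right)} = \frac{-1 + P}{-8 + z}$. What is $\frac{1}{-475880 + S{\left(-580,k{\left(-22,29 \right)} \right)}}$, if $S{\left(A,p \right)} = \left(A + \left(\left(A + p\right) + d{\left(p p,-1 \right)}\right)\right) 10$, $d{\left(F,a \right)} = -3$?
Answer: $- \frac{21}{10237940} \approx -2.0512 \cdot 10^{-6}$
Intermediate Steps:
$k{\left(P,z \right)} = \frac{-1 + P}{-8 + z}$
$S{\left(A,p \right)} = -30 + 10 p + 20 A$ ($S{\left(A,p \right)} = \left(A - \left(3 - A - p\right)\right) 10 = \left(A + \left(-3 + A + p\right)\right) 10 = \left(-3 + p + 2 A\right) 10 = -30 + 10 p + 20 A$)
$\frac{1}{-475880 + S{\left(-580,k{\left(-22,29 \right)} \right)}} = \frac{1}{-475880 + \left(-30 + 10 \frac{-1 - 22}{-8 + 29} + 20 \left(-580\right)\right)} = \frac{1}{-475880 - \left(11630 - 10 \cdot \frac{1}{21} \left(-23\right)\right)} = \frac{1}{-475880 - \left(11630 - \frac{10}{21} \left(-23\right)\right)} = \frac{1}{-475880 - \frac{244460}{21}} = \frac{1}{- \frac{10237940}{21}} = - \frac{21}{10237940}$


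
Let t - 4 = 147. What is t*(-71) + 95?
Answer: -10626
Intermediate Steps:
t = 151 (t = 4 + 147 = 151)
t*(-71) + 95 = 151*(-71) + 95 = -10721 + 95 = -10626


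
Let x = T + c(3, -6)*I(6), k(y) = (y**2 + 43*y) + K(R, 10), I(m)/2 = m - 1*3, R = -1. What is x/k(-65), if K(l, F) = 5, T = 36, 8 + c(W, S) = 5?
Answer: 18/1435 ≈ 0.012544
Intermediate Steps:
c(W, S) = -3 (c(W, S) = -8 + 5 = -3)
I(m) = -6 + 2*m (I(m) = 2*(m - 1*3) = 2*(m - 3) = 2*(-3 + m) = -6 + 2*m)
k(y) = 5 + y**2 + 43*y (k(y) = (y**2 + 43*y) + 5 = 5 + y**2 + 43*y)
x = 18 (x = 36 - 3*(-6 + 2*6) = 36 - 3*(-6 + 12) = 36 - 3*6 = 36 - 18 = 18)
x/k(-65) = 18/(5 + (-65)**2 + 43*(-65)) = 18/(5 + 4225 - 2795) = 18/1435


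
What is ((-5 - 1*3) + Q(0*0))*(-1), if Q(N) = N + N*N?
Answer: 8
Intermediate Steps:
Q(N) = N + N**2
((-5 - 1*3) + Q(0*0))*(-1) = ((-5 - 1*3) + (0*0)*(1 + 0*0))*(-1) = ((-5 - 3) + 0*(1 + 0))*(-1) = (-8 + 0*1)*(-1) = (-8 + 0)*(-1) = -8*(-1) = 8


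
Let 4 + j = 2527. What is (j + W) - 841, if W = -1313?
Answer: 369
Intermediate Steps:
j = 2523 (j = -4 + 2527 = 2523)
(j + W) - 841 = (2523 - 1313) - 841 = 1210 - 841 = 369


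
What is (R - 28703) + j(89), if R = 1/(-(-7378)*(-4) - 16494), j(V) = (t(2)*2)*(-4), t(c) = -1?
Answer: -1320142171/46006 ≈ -28695.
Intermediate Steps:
j(V) = 8 (j(V) = -1*2*(-4) = -2*(-4) = 8)
R = -1/46006 (R = 1/(-1054*28 - 16494) = 1/(-29512 - 16494) = 1/(-46006) = -1/46006 ≈ -2.1736e-5)
(R - 28703) + j(89) = (-1/46006 - 28703) + 8 = -1320510219/46006 + 8 = -1320142171/46006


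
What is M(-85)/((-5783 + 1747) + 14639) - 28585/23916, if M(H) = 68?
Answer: -301460467/253581348 ≈ -1.1888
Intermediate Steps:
M(-85)/((-5783 + 1747) + 14639) - 28585/23916 = 68/((-5783 + 1747) + 14639) - 28585/23916 = 68/(-4036 + 14639) - 28585*1/23916 = 68/10603 - 28585/23916 = -301460467/253581348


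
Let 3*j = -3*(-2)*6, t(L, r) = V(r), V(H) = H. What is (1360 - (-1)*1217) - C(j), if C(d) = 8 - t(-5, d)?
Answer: 2581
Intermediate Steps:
t(L, r) = r
j = 12 (j = (-3*(-2)*6)/3 = (6*6)/3 = (⅓)*36 = 12)
C(d) = 8 - d
(1360 - (-1)*1217) - C(j) = (1360 - (-1)*1217) - (8 - 1*12) = (1360 - 1*(-1217)) - (8 - 12) = (1360 + 1217) - 1*(-4) = 2577 + 4 = 2581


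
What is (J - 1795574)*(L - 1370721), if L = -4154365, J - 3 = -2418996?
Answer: 23285845127762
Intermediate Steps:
J = -2418993 (J = 3 - 2418996 = -2418993)
(J - 1795574)*(L - 1370721) = (-2418993 - 1795574)*(-4154365 - 1370721) = -4214567*(-5525086) = 23285845127762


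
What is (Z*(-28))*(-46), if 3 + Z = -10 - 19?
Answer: -41216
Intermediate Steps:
Z = -32 (Z = -3 + (-10 - 19) = -3 - 29 = -32)
(Z*(-28))*(-46) = -32*(-28)*(-46) = 896*(-46) = -41216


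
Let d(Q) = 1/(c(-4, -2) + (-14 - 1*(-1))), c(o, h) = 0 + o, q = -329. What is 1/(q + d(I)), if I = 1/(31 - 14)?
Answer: -17/5594 ≈ -0.0030390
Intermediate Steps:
I = 1/17 ≈ 0.058824
c(o, h) = o
d(Q) = -1/17 (d(Q) = 1/(-4 + (-14 - 1*(-1))) = 1/(-4 + (-14 + 1)) = 1/(-4 - 13) = 1/(-17) = -1/17)
1/(q + d(I)) = 1/(-329 - 1/17) = 1/(-5594/17) = -17/5594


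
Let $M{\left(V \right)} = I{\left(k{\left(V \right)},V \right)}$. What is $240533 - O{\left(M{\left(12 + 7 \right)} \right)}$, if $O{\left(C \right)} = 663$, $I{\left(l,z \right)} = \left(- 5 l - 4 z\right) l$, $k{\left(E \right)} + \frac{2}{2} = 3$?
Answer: $239870$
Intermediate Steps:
$k{\left(E \right)} = 2$ ($k{\left(E \right)} = -1 + 3 = 2$)
$I{\left(l,z \right)} = l \left(- 5 l - 4 z\right)$
$M{\left(V \right)} = -20 - 8 V$ ($M{\left(V \right)} = \left(-1\right) 2 \left(4 V + 5 \cdot 2\right) = \left(-1\right) 2 \left(4 V + 10\right) = \left(-1\right) 2 \left(10 + 4 V\right) = -20 - 8 V$)
$240533 - O{\left(M{\left(12 + 7 \right)} \right)} = 240533 - 663 = 239870$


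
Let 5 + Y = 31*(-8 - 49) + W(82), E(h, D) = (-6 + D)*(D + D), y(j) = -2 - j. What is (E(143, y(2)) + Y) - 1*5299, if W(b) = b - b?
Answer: -6991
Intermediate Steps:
E(h, D) = 2*D*(-6 + D) (E(h, D) = (-6 + D)*(2*D) = 2*D*(-6 + D))
W(b) = 0
Y = -1772 (Y = -5 + (31*(-8 - 49) + 0) = -5 + (31*(-57) + 0) = -5 + (-1767 + 0) = -5 - 1767 = -1772)
(E(143, y(2)) + Y) - 1*5299 = (2*(-2 - 1*2)*(-6 + (-2 - 1*2)) - 1772) - 1*5299 = (2*(-2 - 2)*(-6 + (-2 - 2)) - 1772) - 5299 = (2*(-4)*(-6 - 4) - 1772) - 5299 = (2*(-4)*(-10) - 1772) - 5299 = (80 - 1772) - 5299 = -1692 - 5299 = -6991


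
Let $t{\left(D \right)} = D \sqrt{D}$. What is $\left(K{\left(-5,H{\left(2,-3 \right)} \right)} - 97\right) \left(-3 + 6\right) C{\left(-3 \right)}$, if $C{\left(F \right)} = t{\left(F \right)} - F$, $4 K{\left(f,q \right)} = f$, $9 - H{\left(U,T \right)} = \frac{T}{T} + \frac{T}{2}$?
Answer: $- \frac{3537}{4} + \frac{3537 i \sqrt{3}}{4} \approx -884.25 + 1531.6 i$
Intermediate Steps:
$H{\left(U,T \right)} = 8 - \frac{T}{2}$ ($H{\left(U,T \right)} = 9 - \left(\frac{T}{T} + \frac{T}{2}\right) = 9 - \left(1 + T \frac{1}{2}\right) = 9 - \left(1 + \frac{T}{2}\right) = 8 - \frac{T}{2}$)
$t{\left(D \right)} = D^{\frac{3}{2}}$
$K{\left(f,q \right)} = \frac{f}{4}$
$C{\left(F \right)} = F^{\frac{3}{2}} - F$
$\left(K{\left(-5,H{\left(2,-3 \right)} \right)} - 97\right) \left(-3 + 6\right) C{\left(-3 \right)} = \left(\frac{1}{4} \left(-5\right) - 97\right) \left(-3 + 6\right) \left(\left(-3\right)^{\frac{3}{2}} - -3\right) = \left(- \frac{5}{4} - 97\right) 3 \left(- 3 i \sqrt{3} + 3\right) = - \frac{393 \cdot 3 \left(3 - 3 i \sqrt{3}\right)}{4} = - \frac{393 \left(9 - 9 i \sqrt{3}\right)}{4} = - \frac{3537}{4} + \frac{3537 i \sqrt{3}}{4}$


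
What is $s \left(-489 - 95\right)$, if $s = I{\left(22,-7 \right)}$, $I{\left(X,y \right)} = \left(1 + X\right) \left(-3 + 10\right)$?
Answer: $-94024$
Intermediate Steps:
$I{\left(X,y \right)} = 7 + 7 X$ ($I{\left(X,y \right)} = \left(1 + X\right) 7 = 7 + 7 X$)
$s = 161$ ($s = 7 + 7 \cdot 22 = 7 + 154 = 161$)
$s \left(-489 - 95\right) = 161 \left(-489 - 95\right) = 161 \left(-584\right) = -94024$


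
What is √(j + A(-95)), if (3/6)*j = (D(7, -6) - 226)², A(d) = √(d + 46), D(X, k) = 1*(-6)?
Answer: √(107648 + 7*I) ≈ 328.1 + 0.011*I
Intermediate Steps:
D(X, k) = -6
A(d) = √(46 + d)
j = 107648 (j = 2*(-6 - 226)² = 2*(-232)² = 2*53824 = 107648)
√(j + A(-95)) = √(107648 + √(46 - 95)) = √(107648 + √(-49)) = √(107648 + 7*I)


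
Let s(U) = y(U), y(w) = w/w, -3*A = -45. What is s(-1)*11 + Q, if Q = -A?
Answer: -4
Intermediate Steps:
A = 15 (A = -1/3*(-45) = 15)
y(w) = 1
s(U) = 1
Q = -15 (Q = -1*15 = -15)
s(-1)*11 + Q = 1*11 - 15 = 11 - 15 = -4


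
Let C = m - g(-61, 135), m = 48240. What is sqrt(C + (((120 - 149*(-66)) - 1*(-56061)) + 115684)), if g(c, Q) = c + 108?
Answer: 2*sqrt(57473) ≈ 479.47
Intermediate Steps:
g(c, Q) = 108 + c
C = 48193 (C = 48240 - (108 - 61) = 48240 - 1*47 = 48240 - 47 = 48193)
sqrt(C + (((120 - 149*(-66)) - 1*(-56061)) + 115684)) = sqrt(48193 + (((120 - 149*(-66)) - 1*(-56061)) + 115684)) = sqrt(48193 + (((120 + 9834) + 56061) + 115684)) = sqrt(48193 + ((9954 + 56061) + 115684)) = sqrt(48193 + (66015 + 115684)) = sqrt(48193 + 181699) = sqrt(229892) = 2*sqrt(57473)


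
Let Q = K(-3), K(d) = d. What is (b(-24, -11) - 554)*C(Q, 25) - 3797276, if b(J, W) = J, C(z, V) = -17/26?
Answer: -49359675/13 ≈ -3.7969e+6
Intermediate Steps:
Q = -3
C(z, V) = -17/26 (C(z, V) = -17*1/26 = -17/26)
(b(-24, -11) - 554)*C(Q, 25) - 3797276 = (-24 - 554)*(-17/26) - 3797276 = -578*(-17/26) - 3797276 = 4913/13 - 3797276 = -49359675/13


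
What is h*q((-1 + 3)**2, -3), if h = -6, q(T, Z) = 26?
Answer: -156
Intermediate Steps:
h*q((-1 + 3)**2, -3) = -6*26 = -156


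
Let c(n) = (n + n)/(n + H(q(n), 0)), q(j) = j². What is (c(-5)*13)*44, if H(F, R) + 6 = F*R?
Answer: 520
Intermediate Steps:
H(F, R) = -6 + F*R
c(n) = 2*n/(-6 + n) (c(n) = (n + n)/(n + (-6 + n²*0)) = (2*n)/(n + (-6 + 0)) = (2*n)/(n - 6) = (2*n)/(-6 + n) = 2*n/(-6 + n))
(c(-5)*13)*44 = ((2*(-5)/(-6 - 5))*13)*44 = ((2*(-5)/(-11))*13)*44 = ((2*(-5)*(-1/11))*13)*44 = ((10/11)*13)*44 = (130/11)*44 = 520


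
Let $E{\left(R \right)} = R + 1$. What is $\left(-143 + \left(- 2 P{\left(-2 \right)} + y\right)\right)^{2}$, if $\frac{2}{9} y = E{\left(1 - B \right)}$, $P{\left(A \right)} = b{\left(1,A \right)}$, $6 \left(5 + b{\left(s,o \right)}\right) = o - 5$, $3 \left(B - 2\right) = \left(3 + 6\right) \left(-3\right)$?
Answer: $\frac{292681}{36} \approx 8130.0$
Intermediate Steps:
$B = -7$ ($B = 2 + \frac{\left(3 + 6\right) \left(-3\right)}{3} = 2 + \frac{9 \left(-3\right)}{3} = 2 + \frac{1}{3} \left(-27\right) = 2 - 9 = -7$)
$E{\left(R \right)} = 1 + R$
$b{\left(s,o \right)} = - \frac{35}{6} + \frac{o}{6}$ ($b{\left(s,o \right)} = -5 + \frac{o - 5}{6} = -5 + \frac{-5 + o}{6} = -5 + \left(- \frac{5}{6} + \frac{o}{6}\right) = - \frac{35}{6} + \frac{o}{6}$)
$P{\left(A \right)} = - \frac{35}{6} + \frac{A}{6}$
$y = \frac{81}{2}$ ($y = \frac{9 \left(1 + \left(1 - -7\right)\right)}{2} = \frac{9 \left(1 + \left(1 + 7\right)\right)}{2} = \frac{9 \left(1 + 8\right)}{2} = \frac{9}{2} \cdot 9 = \frac{81}{2} \approx 40.5$)
$\left(-143 + \left(- 2 P{\left(-2 \right)} + y\right)\right)^{2} = \left(-143 + \left(- 2 \left(- \frac{35}{6} + \frac{1}{6} \left(-2\right)\right) + \frac{81}{2}\right)\right)^{2} = \left(-143 + \left(- 2 \left(- \frac{35}{6} - \frac{1}{3}\right) + \frac{81}{2}\right)\right)^{2} = \left(-143 + \left(\left(-2\right) \left(- \frac{37}{6}\right) + \frac{81}{2}\right)\right)^{2} = \left(-143 + \left(\frac{37}{3} + \frac{81}{2}\right)\right)^{2} = \left(-143 + \frac{317}{6}\right)^{2} = \left(- \frac{541}{6}\right)^{2} = \frac{292681}{36}$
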